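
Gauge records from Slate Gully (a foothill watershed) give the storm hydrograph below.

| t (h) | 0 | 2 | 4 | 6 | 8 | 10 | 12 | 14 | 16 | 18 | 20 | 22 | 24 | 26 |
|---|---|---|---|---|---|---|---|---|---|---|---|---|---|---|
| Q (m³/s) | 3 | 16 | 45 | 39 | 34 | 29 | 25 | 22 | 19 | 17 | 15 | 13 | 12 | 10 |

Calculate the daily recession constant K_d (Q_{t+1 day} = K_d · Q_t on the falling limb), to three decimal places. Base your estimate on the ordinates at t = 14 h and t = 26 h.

K_d ≈ 0.207

Between t = 14 h and t = 26 h the flow falls from 22 to 10 m³/s over 6×2 h = 12 h.
Per-interval ratio K = (10/22)^(1/6) = 0.8769; K_d = K^(24/2) = 0.207.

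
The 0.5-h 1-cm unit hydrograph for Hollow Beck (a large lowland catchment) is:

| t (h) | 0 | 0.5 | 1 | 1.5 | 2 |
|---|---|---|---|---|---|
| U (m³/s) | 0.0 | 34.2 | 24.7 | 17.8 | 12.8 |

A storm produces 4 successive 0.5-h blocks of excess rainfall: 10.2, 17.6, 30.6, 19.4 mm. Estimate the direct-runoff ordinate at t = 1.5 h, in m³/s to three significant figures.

By discrete convolution, Q_j = Σ (P_i / 10 mm) · U_{j−i}.
At t = 1.5 h (j=3): Q = (10.2/10)·17.8 + (17.6/10)·24.7 + (30.6/10)·34.2 + (19.4/10)·0.0 = 166 m³/s.

Q ≈ 166 m³/s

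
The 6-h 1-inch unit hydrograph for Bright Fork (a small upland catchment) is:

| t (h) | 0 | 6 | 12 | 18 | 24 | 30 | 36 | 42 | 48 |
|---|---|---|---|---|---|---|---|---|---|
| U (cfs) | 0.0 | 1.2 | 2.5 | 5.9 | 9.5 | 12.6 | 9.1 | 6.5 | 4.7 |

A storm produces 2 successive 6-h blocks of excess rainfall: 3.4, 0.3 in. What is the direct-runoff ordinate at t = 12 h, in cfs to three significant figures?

Q ≈ 8.86 cfs

By discrete convolution, Q_j = Σ (P_i / 1 in) · U_{j−i}.
At t = 12 h (j=2): Q = (3.4/1)·2.5 + (0.3/1)·1.2 = 8.86 cfs.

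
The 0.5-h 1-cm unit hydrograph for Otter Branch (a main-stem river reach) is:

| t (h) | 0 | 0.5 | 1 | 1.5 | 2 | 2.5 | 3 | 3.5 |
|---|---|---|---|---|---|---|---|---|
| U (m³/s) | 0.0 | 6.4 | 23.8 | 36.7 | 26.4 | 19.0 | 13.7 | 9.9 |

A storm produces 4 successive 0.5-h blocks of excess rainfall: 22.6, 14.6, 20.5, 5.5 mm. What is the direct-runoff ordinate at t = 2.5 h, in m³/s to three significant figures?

By discrete convolution, Q_j = Σ (P_i / 10 mm) · U_{j−i}.
At t = 2.5 h (j=5): Q = (22.6/10)·19.0 + (14.6/10)·26.4 + (20.5/10)·36.7 + (5.5/10)·23.8 = 170 m³/s.

Q ≈ 170 m³/s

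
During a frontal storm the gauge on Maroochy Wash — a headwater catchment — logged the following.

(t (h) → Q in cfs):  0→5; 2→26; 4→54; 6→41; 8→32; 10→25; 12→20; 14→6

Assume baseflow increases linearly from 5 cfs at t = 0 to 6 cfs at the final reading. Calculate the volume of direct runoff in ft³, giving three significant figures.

Direct-runoff ordinates (Q − Q_b): 0.00, 20.86, 48.71, 35.57, 26.43, 19.29, 14.14, 0.00 cfs.
ΣQ_DR = 165.0 cfs.
With Δt = 2 h = 7200 s, V = ΣQ_DR · Δt = 165.0 × 7200 = 1.19 × 10^6 ft³.

V ≈ 1.19 × 10^6 ft³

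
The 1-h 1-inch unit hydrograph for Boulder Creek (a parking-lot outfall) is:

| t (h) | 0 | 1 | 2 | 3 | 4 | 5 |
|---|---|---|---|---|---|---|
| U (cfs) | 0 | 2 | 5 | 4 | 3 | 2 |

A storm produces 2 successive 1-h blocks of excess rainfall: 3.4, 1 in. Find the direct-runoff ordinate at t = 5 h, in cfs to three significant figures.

By discrete convolution, Q_j = Σ (P_i / 1 in) · U_{j−i}.
At t = 5 h (j=5): Q = (3.4/1)·2 + (1/1)·3 = 9.80 cfs.

Q ≈ 9.80 cfs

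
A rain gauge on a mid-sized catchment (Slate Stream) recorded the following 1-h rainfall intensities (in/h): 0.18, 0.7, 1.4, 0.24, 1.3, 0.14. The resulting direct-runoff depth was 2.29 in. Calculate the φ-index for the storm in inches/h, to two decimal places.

Only the 3 blocks with intensity above φ contribute runoff: 0.7, 1.4, 1.3 in/h.
Σ(I−φ)·Δt = d  ⇒  (0.7+1.4+1.3 − 3φ)·1 = 2.29
φ = (3.400 − 2.29/1) / 3 = 0.37 in/h.

φ ≈ 0.37 in/h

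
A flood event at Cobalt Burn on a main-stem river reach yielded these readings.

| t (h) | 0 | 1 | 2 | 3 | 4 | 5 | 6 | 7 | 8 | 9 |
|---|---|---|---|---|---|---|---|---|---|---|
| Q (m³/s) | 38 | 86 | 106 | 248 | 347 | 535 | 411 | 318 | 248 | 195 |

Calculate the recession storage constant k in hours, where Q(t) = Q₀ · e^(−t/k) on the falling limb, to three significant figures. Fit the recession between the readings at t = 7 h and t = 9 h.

On the falling limb, Q drops from 318 to 195 m³/s between t = 7 h and t = 9 h (Δt = 2 h).
k = −Δt / ln(Q₂/Q₁) = −2 / ln(195/318) = 4.09 h.

k ≈ 4.09 h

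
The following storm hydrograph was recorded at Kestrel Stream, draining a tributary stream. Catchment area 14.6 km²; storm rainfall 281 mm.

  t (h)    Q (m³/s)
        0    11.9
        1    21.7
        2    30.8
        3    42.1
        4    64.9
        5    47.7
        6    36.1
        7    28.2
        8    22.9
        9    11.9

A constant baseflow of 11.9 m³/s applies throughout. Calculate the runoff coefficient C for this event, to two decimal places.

ΣQ_DR = 199.2 m³/s; V = ΣQ_DR·Δt = 7.171 × 10^5 m³.
Runoff depth d = V / A = 49.12 mm.
C = d / P = 49.12 / 281 = 0.17.

C ≈ 0.17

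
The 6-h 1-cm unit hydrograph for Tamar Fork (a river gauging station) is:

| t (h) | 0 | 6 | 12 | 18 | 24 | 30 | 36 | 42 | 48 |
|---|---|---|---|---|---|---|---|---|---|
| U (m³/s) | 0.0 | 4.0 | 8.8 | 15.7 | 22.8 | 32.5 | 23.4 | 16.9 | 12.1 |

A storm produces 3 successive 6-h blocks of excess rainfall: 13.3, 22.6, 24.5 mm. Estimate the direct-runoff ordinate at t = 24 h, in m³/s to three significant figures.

Q ≈ 87.4 m³/s

By discrete convolution, Q_j = Σ (P_i / 10 mm) · U_{j−i}.
At t = 24 h (j=4): Q = (13.3/10)·22.8 + (22.6/10)·15.7 + (24.5/10)·8.8 = 87.4 m³/s.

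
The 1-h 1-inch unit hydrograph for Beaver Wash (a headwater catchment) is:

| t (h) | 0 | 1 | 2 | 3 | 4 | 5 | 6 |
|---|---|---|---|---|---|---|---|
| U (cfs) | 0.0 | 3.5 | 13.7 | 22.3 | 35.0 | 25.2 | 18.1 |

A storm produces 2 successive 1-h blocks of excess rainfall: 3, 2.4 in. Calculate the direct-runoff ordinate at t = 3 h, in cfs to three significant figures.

By discrete convolution, Q_j = Σ (P_i / 1 in) · U_{j−i}.
At t = 3 h (j=3): Q = (3/1)·22.3 + (2.4/1)·13.7 = 99.8 cfs.

Q ≈ 99.8 cfs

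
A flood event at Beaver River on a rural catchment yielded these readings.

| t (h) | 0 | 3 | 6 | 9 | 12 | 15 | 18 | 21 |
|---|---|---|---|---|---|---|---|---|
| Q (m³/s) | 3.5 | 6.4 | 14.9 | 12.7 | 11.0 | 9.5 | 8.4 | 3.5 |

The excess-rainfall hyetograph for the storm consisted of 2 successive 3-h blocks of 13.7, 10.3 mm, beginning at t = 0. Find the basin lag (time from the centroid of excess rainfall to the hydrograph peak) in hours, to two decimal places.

Centroid of excess rainfall: t_c = Σ P_i·t̄_i / ΣP_i = 2.7875 h (block centres at 1.5, 4.5 h).
Hydrograph peak occurs at t = 6 h, so basin lag t_L = 6 − 2.7875 = 3.21 h.

t_L ≈ 3.21 h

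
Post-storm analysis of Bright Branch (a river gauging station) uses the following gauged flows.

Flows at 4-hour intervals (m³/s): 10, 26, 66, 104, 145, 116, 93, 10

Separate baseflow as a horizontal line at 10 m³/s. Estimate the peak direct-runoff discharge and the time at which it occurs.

Q_p = 135.0 m³/s at t = 16 h

Subtracting baseflow gives direct-runoff ordinates: 0.0, 16.0, 56.0, 94.0, 135.0, 106.0, 83.0, 0.0 m³/s.
The maximum is 135.0 m³/s, occurring at the reading for t = 16 h.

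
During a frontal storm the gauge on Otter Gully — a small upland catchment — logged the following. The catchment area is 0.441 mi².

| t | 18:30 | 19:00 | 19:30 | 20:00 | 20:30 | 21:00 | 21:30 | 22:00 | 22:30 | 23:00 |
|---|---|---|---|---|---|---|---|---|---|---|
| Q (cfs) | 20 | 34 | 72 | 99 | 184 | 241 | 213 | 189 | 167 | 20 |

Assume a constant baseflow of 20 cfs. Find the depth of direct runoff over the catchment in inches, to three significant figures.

d ≈ 1.83 in

Direct runoff: 0.0, 14.0, 52.0, 79.0, 164.0, 221.0, 193.0, 169.0, 147.0, 0.0 cfs; ΣQ_DR = 1039 cfs.
V = ΣQ_DR · Δt = 1039 × 1800 s = 1.870 × 10^6 ft³.
Over A = 0.441 mi², depth = V / A = 1.83 in.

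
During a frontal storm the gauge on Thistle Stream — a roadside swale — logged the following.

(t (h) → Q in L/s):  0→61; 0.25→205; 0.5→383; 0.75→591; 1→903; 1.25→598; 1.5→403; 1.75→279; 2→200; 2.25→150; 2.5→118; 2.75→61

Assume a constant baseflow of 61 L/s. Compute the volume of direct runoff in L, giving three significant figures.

V ≈ 2.90 × 10^6 L

Direct-runoff ordinates (Q − Q_b): 0.0, 144.0, 322.0, 530.0, 842.0, 537.0, 342.0, 218.0, 139.0, 89.0, 57.0, 0.0 L/s.
ΣQ_DR = 3220 L/s.
With Δt = 0.25 h = 900 s, V = ΣQ_DR · Δt = 3220 × 900 = 2.90 × 10^6 L.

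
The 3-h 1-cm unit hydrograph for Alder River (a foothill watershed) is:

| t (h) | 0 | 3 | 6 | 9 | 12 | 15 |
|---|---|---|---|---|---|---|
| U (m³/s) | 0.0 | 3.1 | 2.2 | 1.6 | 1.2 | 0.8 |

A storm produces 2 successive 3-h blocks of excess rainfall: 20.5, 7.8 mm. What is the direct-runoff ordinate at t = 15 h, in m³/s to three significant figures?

Q ≈ 2.58 m³/s

By discrete convolution, Q_j = Σ (P_i / 10 mm) · U_{j−i}.
At t = 15 h (j=5): Q = (20.5/10)·0.8 + (7.8/10)·1.2 = 2.58 m³/s.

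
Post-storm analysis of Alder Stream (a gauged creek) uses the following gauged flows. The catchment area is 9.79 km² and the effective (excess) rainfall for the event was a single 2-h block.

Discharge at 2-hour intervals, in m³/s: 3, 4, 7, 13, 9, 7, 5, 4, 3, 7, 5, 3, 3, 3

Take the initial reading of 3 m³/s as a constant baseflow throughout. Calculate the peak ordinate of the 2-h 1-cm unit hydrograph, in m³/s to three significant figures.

Direct runoff: 0.0, 1.0, 4.0, 10.0, 6.0, 4.0, 2.0, 1.0, 0.0, 4.0, 2.0, 0.0, 0.0, 0.0 m³/s; ΣQ_DR = 34.00 m³/s, peak = 10.0 m³/s.
Runoff depth d = ΣQ_DR·Δt / A = 34.00 × 7200 / (9.79 km²) = 25.01 mm.
The 1-cm UH is the DRH scaled by (10 mm)/d, so U_p = 10.0 × 10/25.01 = 4.00 m³/s.

U_p ≈ 4.00 m³/s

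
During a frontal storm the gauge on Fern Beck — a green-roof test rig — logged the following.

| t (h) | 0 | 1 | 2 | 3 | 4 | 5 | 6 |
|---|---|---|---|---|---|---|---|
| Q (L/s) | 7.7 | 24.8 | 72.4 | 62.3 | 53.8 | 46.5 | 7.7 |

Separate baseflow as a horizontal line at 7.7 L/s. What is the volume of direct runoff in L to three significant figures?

V ≈ 7.97 × 10^5 L

Direct-runoff ordinates (Q − Q_b): 0.0, 17.1, 64.7, 54.6, 46.1, 38.8, 0.0 L/s.
ΣQ_DR = 221.3 L/s.
With Δt = 1 h = 3600 s, V = ΣQ_DR · Δt = 221.3 × 3600 = 7.97 × 10^5 L.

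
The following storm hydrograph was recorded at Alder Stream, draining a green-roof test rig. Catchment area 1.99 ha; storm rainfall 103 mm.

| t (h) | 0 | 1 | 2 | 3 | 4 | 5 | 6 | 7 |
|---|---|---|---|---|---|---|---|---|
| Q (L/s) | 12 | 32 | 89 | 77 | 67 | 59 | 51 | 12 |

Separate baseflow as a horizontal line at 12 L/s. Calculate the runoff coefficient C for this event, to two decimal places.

C ≈ 0.53

ΣQ_DR = 303.0 L/s; V = ΣQ_DR·Δt = 1.091 × 10^6 L.
Runoff depth d = V / A = 54.81 mm.
C = d / P = 54.81 / 103 = 0.53.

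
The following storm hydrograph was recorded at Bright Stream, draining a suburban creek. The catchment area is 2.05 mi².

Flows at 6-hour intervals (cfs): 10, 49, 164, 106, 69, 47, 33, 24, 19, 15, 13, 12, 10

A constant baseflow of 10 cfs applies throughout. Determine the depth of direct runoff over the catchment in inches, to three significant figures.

Direct runoff: 0.0, 39.0, 154.0, 96.0, 59.0, 37.0, 23.0, 14.0, 9.0, 5.0, 3.0, 2.0, 0.0 cfs; ΣQ_DR = 441.0 cfs.
V = ΣQ_DR · Δt = 441.0 × 21600 s = 9.526 × 10^6 ft³.
Over A = 2.05 mi², depth = V / A = 2.00 in.

d ≈ 2.00 in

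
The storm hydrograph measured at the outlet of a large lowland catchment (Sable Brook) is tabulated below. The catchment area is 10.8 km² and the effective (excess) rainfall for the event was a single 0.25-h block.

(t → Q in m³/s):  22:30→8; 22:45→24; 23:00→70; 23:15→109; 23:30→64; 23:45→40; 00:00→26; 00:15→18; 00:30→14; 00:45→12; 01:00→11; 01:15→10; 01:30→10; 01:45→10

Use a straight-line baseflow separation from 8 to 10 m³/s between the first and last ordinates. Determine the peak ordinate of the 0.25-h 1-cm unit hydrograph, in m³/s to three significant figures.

Direct runoff: 0.00, 15.85, 61.69, 100.54, 55.38, 31.23, 17.08, 8.92, 4.77, 2.62, 1.46, 0.31, 0.15, 0.00 m³/s; ΣQ_DR = 300.0 m³/s, peak = 100.54 m³/s.
Runoff depth d = ΣQ_DR·Δt / A = 300.0 × 900 / (10.8 km²) = 25.00 mm.
The 1-cm UH is the DRH scaled by (10 mm)/d, so U_p = 100.54 × 10/25.00 = 40.2 m³/s.

U_p ≈ 40.2 m³/s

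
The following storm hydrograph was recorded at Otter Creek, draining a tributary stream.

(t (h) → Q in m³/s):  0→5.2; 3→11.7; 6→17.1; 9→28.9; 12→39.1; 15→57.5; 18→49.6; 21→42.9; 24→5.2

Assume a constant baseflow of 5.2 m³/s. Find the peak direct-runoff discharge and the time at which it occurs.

Subtracting baseflow gives direct-runoff ordinates: 0.0, 6.5, 11.9, 23.7, 33.9, 52.3, 44.4, 37.7, 0.0 m³/s.
The maximum is 52.3 m³/s, occurring at the reading for t = 15 h.

Q_p = 52.3 m³/s at t = 15 h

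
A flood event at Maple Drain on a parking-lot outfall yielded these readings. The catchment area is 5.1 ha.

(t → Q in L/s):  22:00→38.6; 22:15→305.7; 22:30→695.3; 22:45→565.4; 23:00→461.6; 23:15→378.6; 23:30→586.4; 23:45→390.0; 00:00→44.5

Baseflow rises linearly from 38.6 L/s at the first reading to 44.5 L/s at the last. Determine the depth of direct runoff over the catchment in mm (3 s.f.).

d ≈ 54.6 mm

Direct runoff: 0.00, 266.36, 655.23, 524.59, 420.05, 336.31, 543.38, 346.24, 0.00 L/s; ΣQ_DR = 3092 L/s.
V = ΣQ_DR · Δt = 3092 × 900 s = 2.783 × 10^6 L.
Over A = 5.1 ha, depth = V / A = 54.6 mm.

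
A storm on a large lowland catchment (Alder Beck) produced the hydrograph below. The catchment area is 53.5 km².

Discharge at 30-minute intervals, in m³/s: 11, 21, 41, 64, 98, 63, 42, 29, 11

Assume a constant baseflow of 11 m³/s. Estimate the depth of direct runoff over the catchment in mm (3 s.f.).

Direct runoff: 0.0, 10.0, 30.0, 53.0, 87.0, 52.0, 31.0, 18.0, 0.0 m³/s; ΣQ_DR = 281.0 m³/s.
V = ΣQ_DR · Δt = 281.0 × 1800 s = 5.058 × 10^5 m³.
Over A = 53.5 km², depth = V / A = 9.45 mm.

d ≈ 9.45 mm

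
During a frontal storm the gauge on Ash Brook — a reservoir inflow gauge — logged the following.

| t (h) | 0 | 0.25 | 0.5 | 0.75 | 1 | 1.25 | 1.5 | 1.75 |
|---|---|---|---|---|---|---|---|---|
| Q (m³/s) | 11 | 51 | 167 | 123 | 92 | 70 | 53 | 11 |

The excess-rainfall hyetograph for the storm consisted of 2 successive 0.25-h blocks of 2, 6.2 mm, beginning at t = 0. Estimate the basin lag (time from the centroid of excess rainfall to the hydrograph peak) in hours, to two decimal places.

Centroid of excess rainfall: t_c = Σ P_i·t̄_i / ΣP_i = 0.3140 h (block centres at 0.125, 0.375 h).
Hydrograph peak occurs at t = 0.5 h, so basin lag t_L = 0.5 − 0.3140 = 0.19 h.

t_L ≈ 0.19 h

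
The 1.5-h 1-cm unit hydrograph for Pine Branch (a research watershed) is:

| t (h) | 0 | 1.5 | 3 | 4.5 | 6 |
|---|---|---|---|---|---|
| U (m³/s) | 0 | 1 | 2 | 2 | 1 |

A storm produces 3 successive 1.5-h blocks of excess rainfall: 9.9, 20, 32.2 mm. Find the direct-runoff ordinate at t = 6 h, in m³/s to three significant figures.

Q ≈ 11.4 m³/s

By discrete convolution, Q_j = Σ (P_i / 10 mm) · U_{j−i}.
At t = 6 h (j=4): Q = (9.9/10)·1 + (20/10)·2 + (32.2/10)·2 = 11.4 m³/s.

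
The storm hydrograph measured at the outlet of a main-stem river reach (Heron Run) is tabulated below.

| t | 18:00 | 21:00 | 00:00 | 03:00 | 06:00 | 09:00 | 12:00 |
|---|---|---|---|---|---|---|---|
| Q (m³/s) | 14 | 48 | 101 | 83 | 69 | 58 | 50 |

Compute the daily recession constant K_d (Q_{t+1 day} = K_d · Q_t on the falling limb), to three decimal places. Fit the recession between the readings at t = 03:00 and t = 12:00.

Between t = 03:00 and t = 12:00 the flow falls from 83 to 50 m³/s over 3×3 h = 9 h.
Per-interval ratio K = (50/83)^(1/3) = 0.8446; K_d = K^(24/3) = 0.259.

K_d ≈ 0.259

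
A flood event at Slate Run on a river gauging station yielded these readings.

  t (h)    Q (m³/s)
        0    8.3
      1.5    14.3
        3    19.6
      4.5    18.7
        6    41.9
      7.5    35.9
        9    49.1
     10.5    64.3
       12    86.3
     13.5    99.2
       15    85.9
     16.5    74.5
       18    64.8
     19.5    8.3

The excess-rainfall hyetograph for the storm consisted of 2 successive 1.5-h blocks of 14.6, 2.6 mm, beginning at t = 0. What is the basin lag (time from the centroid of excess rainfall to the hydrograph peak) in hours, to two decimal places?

Centroid of excess rainfall: t_c = Σ P_i·t̄_i / ΣP_i = 0.9767 h (block centres at 0.75, 2.25 h).
Hydrograph peak occurs at t = 13.5 h, so basin lag t_L = 13.5 − 0.9767 = 12.52 h.

t_L ≈ 12.52 h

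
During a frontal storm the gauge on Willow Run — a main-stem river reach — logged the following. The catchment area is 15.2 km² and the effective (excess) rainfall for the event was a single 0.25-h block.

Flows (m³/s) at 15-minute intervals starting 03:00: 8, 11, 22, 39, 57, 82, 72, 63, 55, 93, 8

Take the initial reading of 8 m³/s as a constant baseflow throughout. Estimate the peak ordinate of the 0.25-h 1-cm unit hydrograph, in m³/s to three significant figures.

Direct runoff: 0.0, 3.0, 14.0, 31.0, 49.0, 74.0, 64.0, 55.0, 47.0, 85.0, 0.0 m³/s; ΣQ_DR = 422.0 m³/s, peak = 85.0 m³/s.
Runoff depth d = ΣQ_DR·Δt / A = 422.0 × 900 / (15.2 km²) = 24.99 mm.
The 1-cm UH is the DRH scaled by (10 mm)/d, so U_p = 85.0 × 10/24.99 = 34.0 m³/s.

U_p ≈ 34.0 m³/s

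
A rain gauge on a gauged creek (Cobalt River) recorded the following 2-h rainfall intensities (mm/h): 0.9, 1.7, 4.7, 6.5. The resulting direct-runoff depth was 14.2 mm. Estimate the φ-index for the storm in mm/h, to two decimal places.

Only the 2 blocks with intensity above φ contribute runoff: 4.7, 6.5 mm/h.
Σ(I−φ)·Δt = d  ⇒  (4.7+6.5 − 2φ)·2 = 14.2
φ = (11.20 − 14.2/2) / 2 = 2.05 mm/h.

φ ≈ 2.05 mm/h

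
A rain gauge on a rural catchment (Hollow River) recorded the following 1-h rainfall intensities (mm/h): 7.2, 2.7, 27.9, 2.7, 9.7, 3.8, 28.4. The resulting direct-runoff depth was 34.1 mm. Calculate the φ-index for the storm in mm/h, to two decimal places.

Only the 2 blocks with intensity above φ contribute runoff: 27.9, 28.4 mm/h.
Σ(I−φ)·Δt = d  ⇒  (27.9+28.4 − 2φ)·1 = 34.1
φ = (56.30 − 34.1/1) / 2 = 11.10 mm/h.

φ ≈ 11.10 mm/h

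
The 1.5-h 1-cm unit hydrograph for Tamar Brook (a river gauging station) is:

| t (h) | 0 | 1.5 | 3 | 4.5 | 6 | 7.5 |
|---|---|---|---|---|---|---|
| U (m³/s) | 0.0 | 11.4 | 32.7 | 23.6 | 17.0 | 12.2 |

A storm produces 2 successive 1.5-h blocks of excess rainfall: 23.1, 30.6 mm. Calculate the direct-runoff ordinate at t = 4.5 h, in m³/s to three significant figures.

By discrete convolution, Q_j = Σ (P_i / 10 mm) · U_{j−i}.
At t = 4.5 h (j=3): Q = (23.1/10)·23.6 + (30.6/10)·32.7 = 155 m³/s.

Q ≈ 155 m³/s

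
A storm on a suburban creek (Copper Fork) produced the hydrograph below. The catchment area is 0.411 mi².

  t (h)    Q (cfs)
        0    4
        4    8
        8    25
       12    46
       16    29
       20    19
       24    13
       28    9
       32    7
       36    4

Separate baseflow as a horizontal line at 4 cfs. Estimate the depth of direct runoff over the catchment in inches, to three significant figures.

d ≈ 1.87 in

Direct runoff: 0.0, 4.0, 21.0, 42.0, 25.0, 15.0, 9.0, 5.0, 3.0, 0.0 cfs; ΣQ_DR = 124.0 cfs.
V = ΣQ_DR · Δt = 124.0 × 14400 s = 1.786 × 10^6 ft³.
Over A = 0.411 mi², depth = V / A = 1.87 in.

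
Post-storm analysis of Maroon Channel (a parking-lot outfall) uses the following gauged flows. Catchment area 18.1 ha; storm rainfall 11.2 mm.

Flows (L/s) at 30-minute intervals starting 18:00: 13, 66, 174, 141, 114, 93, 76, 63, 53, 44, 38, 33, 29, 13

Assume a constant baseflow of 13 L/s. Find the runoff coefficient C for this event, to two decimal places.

ΣQ_DR = 768.0 L/s; V = ΣQ_DR·Δt = 1.382 × 10^6 L.
Runoff depth d = V / A = 7.638 mm.
C = d / P = 7.638 / 11.2 = 0.68.

C ≈ 0.68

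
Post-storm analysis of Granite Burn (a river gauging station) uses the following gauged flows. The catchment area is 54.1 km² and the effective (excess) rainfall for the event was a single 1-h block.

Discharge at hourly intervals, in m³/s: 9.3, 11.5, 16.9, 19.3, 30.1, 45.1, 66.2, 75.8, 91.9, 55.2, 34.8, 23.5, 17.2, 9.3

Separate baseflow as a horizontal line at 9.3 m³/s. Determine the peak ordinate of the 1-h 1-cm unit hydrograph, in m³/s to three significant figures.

U_p ≈ 33.0 m³/s

Direct runoff: 0.0, 2.2, 7.6, 10.0, 20.8, 35.8, 56.9, 66.5, 82.6, 45.9, 25.5, 14.2, 7.9, 0.0 m³/s; ΣQ_DR = 375.9 m³/s, peak = 82.6 m³/s.
Runoff depth d = ΣQ_DR·Δt / A = 375.9 × 3600 / (54.1 km²) = 25.01 mm.
The 1-cm UH is the DRH scaled by (10 mm)/d, so U_p = 82.6 × 10/25.01 = 33.0 m³/s.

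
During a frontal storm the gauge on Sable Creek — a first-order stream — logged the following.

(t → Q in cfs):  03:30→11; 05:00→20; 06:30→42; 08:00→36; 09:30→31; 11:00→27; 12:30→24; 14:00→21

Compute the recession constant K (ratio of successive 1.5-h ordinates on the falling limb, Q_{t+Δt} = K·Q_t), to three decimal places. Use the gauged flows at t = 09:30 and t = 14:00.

K ≈ 0.878

Using the recession-limb readings at t = 09:30 and t = 14:00: Q falls from 31 to 21 cfs over 3 intervals.
K = (Q₂/Q₁)^(1/3) = (21/31)^(1/3) = 0.878.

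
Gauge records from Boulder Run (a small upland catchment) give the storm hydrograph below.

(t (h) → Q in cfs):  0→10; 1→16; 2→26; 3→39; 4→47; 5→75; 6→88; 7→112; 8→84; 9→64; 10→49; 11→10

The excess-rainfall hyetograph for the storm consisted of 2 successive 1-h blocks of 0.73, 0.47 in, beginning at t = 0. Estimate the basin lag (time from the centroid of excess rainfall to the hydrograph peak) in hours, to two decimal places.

Centroid of excess rainfall: t_c = Σ P_i·t̄_i / ΣP_i = 0.8917 h (block centres at 0.5, 1.5 h).
Hydrograph peak occurs at t = 7 h, so basin lag t_L = 7 − 0.8917 = 6.11 h.

t_L ≈ 6.11 h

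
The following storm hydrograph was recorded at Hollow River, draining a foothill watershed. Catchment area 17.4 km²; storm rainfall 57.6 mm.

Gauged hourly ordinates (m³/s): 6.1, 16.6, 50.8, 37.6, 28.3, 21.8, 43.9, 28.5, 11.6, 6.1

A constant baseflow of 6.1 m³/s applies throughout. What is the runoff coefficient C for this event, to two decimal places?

C ≈ 0.68

ΣQ_DR = 190.3 m³/s; V = ΣQ_DR·Δt = 6.851 × 10^5 m³.
Runoff depth d = V / A = 39.37 mm.
C = d / P = 39.37 / 57.6 = 0.68.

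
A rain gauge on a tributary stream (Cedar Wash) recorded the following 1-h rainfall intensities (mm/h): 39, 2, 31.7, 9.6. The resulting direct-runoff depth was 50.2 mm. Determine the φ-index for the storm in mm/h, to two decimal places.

φ ≈ 10.25 mm/h

Only the 2 blocks with intensity above φ contribute runoff: 39, 31.7 mm/h.
Σ(I−φ)·Δt = d  ⇒  (39+31.7 − 2φ)·1 = 50.2
φ = (70.70 − 50.2/1) / 2 = 10.25 mm/h.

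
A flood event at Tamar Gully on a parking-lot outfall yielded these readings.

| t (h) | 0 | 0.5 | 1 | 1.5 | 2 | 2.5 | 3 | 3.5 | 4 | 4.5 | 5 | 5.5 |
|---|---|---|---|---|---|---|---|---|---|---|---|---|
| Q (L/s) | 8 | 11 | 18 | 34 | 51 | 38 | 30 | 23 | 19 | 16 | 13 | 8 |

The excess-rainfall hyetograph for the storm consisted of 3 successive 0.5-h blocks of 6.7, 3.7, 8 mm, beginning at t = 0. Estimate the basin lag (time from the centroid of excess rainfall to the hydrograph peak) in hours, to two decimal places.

t_L ≈ 1.21 h

Centroid of excess rainfall: t_c = Σ P_i·t̄_i / ΣP_i = 0.7853 h (block centres at 0.25, 0.75, 1.25 h).
Hydrograph peak occurs at t = 2 h, so basin lag t_L = 2 − 0.7853 = 1.21 h.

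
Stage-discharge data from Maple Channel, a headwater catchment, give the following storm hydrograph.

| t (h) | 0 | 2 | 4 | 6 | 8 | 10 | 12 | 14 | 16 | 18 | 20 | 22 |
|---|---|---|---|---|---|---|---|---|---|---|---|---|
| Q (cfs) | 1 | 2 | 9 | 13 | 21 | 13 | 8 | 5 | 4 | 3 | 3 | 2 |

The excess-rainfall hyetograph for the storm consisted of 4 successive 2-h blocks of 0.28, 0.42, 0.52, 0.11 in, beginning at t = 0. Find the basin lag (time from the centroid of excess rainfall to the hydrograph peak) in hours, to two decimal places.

t_L ≈ 4.31 h

Centroid of excess rainfall: t_c = Σ P_i·t̄_i / ΣP_i = 3.6917 h (block centres at 1, 3, 5, 7 h).
Hydrograph peak occurs at t = 8 h, so basin lag t_L = 8 − 3.6917 = 4.31 h.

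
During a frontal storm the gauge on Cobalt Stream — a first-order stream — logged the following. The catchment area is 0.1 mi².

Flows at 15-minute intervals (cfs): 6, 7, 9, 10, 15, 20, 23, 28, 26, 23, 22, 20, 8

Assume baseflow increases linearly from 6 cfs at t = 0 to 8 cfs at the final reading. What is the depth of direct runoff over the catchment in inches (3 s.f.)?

d ≈ 0.488 in

Direct runoff: 0.00, 0.83, 2.67, 3.50, 8.33, 13.17, 16.00, 20.83, 18.67, 15.50, 14.33, 12.17, 0.00 cfs; ΣQ_DR = 126.0 cfs.
V = ΣQ_DR · Δt = 126.0 × 900 s = 1.134 × 10^5 ft³.
Over A = 0.1 mi², depth = V / A = 0.488 in.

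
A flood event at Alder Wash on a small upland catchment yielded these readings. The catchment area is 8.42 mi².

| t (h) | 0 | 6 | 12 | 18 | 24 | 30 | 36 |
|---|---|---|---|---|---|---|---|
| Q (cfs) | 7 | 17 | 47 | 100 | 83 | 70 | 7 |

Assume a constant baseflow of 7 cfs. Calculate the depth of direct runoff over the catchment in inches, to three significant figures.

Direct runoff: 0.0, 10.0, 40.0, 93.0, 76.0, 63.0, 0.0 cfs; ΣQ_DR = 282.0 cfs.
V = ΣQ_DR · Δt = 282.0 × 21600 s = 6.091 × 10^6 ft³.
Over A = 8.42 mi², depth = V / A = 0.311 in.

d ≈ 0.311 in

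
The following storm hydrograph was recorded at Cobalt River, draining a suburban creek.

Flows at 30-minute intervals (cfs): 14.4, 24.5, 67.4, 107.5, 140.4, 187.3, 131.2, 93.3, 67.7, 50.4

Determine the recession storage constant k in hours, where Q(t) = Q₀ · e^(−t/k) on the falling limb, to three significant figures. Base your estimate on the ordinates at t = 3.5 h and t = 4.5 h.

On the falling limb, Q drops from 93.3 to 50.4 cfs between t = 3.5 h and t = 4.5 h (Δt = 1 h).
k = −Δt / ln(Q₂/Q₁) = −1 / ln(50.4/93.3) = 1.62 h.

k ≈ 1.62 h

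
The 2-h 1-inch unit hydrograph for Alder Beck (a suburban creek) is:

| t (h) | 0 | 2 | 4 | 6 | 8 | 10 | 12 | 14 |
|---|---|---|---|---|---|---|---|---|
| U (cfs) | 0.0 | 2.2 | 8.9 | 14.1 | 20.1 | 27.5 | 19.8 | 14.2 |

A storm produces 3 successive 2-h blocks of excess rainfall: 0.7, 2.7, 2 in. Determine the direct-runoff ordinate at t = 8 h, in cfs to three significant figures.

By discrete convolution, Q_j = Σ (P_i / 1 in) · U_{j−i}.
At t = 8 h (j=4): Q = (0.7/1)·20.1 + (2.7/1)·14.1 + (2/1)·8.9 = 69.9 cfs.

Q ≈ 69.9 cfs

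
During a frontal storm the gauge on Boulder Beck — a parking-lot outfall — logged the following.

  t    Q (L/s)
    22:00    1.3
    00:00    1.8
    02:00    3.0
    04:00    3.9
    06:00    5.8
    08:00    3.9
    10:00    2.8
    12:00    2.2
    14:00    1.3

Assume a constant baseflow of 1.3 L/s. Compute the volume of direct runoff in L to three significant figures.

Direct-runoff ordinates (Q − Q_b): 0.0, 0.5, 1.7, 2.6, 4.5, 2.6, 1.5, 0.9, 0.0 L/s.
ΣQ_DR = 14.30 L/s.
With Δt = 2 h = 7200 s, V = ΣQ_DR · Δt = 14.30 × 7200 = 1.03 × 10^5 L.

V ≈ 1.03 × 10^5 L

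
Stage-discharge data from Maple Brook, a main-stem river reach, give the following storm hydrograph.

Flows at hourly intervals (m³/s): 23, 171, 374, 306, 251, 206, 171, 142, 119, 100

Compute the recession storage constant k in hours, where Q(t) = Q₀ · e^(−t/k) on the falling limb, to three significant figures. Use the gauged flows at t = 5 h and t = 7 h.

k ≈ 5.38 h

On the falling limb, Q drops from 206 to 142 m³/s between t = 5 h and t = 7 h (Δt = 2 h).
k = −Δt / ln(Q₂/Q₁) = −2 / ln(142/206) = 5.38 h.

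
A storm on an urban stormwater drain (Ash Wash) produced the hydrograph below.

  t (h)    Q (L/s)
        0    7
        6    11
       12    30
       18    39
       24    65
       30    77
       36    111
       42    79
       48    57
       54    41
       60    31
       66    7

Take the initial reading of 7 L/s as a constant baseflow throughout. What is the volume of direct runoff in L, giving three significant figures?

V ≈ 1.02 × 10^7 L

Direct-runoff ordinates (Q − Q_b): 0.0, 4.0, 23.0, 32.0, 58.0, 70.0, 104.0, 72.0, 50.0, 34.0, 24.0, 0.0 L/s.
ΣQ_DR = 471.0 L/s.
With Δt = 6 h = 21600 s, V = ΣQ_DR · Δt = 471.0 × 21600 = 1.02 × 10^7 L.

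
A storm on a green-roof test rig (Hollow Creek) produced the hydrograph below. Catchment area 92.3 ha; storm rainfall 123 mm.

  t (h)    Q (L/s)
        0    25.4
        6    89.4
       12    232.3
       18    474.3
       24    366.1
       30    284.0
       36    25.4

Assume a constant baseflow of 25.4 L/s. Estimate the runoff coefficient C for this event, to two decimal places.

ΣQ_DR = 1319 L/s; V = ΣQ_DR·Δt = 2.849 × 10^7 L.
Runoff depth d = V / A = 30.87 mm.
C = d / P = 30.87 / 123 = 0.25.

C ≈ 0.25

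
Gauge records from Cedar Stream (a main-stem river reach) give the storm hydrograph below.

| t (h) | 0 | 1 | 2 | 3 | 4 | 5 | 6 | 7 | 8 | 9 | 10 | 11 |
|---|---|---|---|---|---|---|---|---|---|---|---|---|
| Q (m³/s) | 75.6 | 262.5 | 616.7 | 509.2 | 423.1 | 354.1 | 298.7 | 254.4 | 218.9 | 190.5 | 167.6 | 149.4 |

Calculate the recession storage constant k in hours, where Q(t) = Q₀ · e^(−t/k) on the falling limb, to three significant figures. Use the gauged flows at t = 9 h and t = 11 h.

k ≈ 8.23 h

On the falling limb, Q drops from 190.5 to 149.4 m³/s between t = 9 h and t = 11 h (Δt = 2 h).
k = −Δt / ln(Q₂/Q₁) = −2 / ln(149.4/190.5) = 8.23 h.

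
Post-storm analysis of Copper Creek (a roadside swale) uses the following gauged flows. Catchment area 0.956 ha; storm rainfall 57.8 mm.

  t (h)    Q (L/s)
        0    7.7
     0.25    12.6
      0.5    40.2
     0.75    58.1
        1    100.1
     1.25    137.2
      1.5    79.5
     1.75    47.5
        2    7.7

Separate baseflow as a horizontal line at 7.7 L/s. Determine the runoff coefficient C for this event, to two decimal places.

C ≈ 0.69

ΣQ_DR = 421.3 L/s; V = ΣQ_DR·Δt = 3.792 × 10^5 L.
Runoff depth d = V / A = 39.66 mm.
C = d / P = 39.66 / 57.8 = 0.69.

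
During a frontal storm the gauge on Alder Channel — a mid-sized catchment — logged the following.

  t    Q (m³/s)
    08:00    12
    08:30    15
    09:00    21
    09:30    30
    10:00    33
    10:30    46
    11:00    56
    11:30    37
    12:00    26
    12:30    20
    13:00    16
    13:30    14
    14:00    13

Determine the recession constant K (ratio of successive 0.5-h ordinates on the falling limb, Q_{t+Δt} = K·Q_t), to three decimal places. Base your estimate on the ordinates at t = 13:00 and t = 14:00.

Using the recession-limb readings at t = 13:00 and t = 14:00: Q falls from 16 to 13 m³/s over 2 intervals.
K = (Q₂/Q₁)^(1/2) = (13/16)^(1/2) = 0.901.

K ≈ 0.901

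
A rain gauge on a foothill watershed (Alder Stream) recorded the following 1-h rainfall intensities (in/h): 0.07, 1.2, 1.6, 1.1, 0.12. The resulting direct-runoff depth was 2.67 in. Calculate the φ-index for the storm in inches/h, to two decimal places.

φ ≈ 0.41 in/h

Only the 3 blocks with intensity above φ contribute runoff: 1.2, 1.6, 1.1 in/h.
Σ(I−φ)·Δt = d  ⇒  (1.2+1.6+1.1 − 3φ)·1 = 2.67
φ = (3.900 − 2.67/1) / 3 = 0.41 in/h.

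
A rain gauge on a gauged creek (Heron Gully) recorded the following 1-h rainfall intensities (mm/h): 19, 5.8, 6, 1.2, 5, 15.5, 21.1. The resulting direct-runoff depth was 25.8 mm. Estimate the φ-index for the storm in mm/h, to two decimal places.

Only the 3 blocks with intensity above φ contribute runoff: 19, 15.5, 21.1 mm/h.
Σ(I−φ)·Δt = d  ⇒  (19+15.5+21.1 − 3φ)·1 = 25.8
φ = (55.60 − 25.8/1) / 3 = 9.93 mm/h.

φ ≈ 9.93 mm/h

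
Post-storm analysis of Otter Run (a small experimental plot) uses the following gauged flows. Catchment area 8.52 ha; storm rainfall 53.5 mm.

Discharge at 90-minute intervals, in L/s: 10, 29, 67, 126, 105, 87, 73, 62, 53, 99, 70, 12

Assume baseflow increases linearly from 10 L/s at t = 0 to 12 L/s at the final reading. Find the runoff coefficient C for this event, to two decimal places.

C ≈ 0.78

ΣQ_DR = 661.0 L/s; V = ΣQ_DR·Δt = 3.569 × 10^6 L.
Runoff depth d = V / A = 41.89 mm.
C = d / P = 41.89 / 53.5 = 0.78.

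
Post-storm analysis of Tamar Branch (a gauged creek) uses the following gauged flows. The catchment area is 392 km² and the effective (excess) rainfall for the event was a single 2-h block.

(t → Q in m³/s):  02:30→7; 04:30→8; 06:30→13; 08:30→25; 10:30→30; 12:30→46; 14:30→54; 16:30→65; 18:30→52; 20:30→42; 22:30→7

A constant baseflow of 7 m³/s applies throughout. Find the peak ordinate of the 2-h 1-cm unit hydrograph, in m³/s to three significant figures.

U_p ≈ 116 m³/s

Direct runoff: 0.0, 1.0, 6.0, 18.0, 23.0, 39.0, 47.0, 58.0, 45.0, 35.0, 0.0 m³/s; ΣQ_DR = 272.0 m³/s, peak = 58.0 m³/s.
Runoff depth d = ΣQ_DR·Δt / A = 272.0 × 7200 / (392 km²) = 4.996 mm.
The 1-cm UH is the DRH scaled by (10 mm)/d, so U_p = 58.0 × 10/4.996 = 116 m³/s.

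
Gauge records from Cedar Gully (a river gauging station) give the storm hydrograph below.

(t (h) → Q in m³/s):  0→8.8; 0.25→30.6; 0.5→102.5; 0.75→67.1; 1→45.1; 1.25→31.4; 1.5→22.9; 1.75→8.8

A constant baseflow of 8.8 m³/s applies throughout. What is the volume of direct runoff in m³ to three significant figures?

V ≈ 2.22 × 10^5 m³

Direct-runoff ordinates (Q − Q_b): 0.0, 21.8, 93.7, 58.3, 36.3, 22.6, 14.1, 0.0 m³/s.
ΣQ_DR = 246.8 m³/s.
With Δt = 0.25 h = 900 s, V = ΣQ_DR · Δt = 246.8 × 900 = 2.22 × 10^5 m³.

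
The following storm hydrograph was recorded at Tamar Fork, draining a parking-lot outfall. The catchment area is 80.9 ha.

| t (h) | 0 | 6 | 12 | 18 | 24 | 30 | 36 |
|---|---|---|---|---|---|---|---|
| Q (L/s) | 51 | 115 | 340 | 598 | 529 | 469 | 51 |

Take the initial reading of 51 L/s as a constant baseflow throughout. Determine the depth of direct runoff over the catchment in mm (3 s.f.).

Direct runoff: 0.0, 64.0, 289.0, 547.0, 478.0, 418.0, 0.0 L/s; ΣQ_DR = 1796 L/s.
V = ΣQ_DR · Δt = 1796 × 21600 s = 3.879 × 10^7 L.
Over A = 80.9 ha, depth = V / A = 48.0 mm.

d ≈ 48.0 mm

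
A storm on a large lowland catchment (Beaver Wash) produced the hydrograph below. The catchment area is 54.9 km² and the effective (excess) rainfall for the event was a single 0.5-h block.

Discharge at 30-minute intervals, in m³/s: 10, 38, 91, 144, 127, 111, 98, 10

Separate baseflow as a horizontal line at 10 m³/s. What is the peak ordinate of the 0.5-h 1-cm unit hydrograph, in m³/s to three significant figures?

Direct runoff: 0.0, 28.0, 81.0, 134.0, 117.0, 101.0, 88.0, 0.0 m³/s; ΣQ_DR = 549.0 m³/s, peak = 134.0 m³/s.
Runoff depth d = ΣQ_DR·Δt / A = 549.0 × 1800 / (54.9 km²) = 18.00 mm.
The 1-cm UH is the DRH scaled by (10 mm)/d, so U_p = 134.0 × 10/18.00 = 74.4 m³/s.

U_p ≈ 74.4 m³/s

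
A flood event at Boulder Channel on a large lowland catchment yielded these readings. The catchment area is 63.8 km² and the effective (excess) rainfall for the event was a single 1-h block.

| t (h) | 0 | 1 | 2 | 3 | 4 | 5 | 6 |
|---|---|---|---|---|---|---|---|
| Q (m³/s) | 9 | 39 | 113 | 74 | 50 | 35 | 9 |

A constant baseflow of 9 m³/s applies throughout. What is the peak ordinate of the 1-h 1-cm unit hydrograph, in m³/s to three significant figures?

U_p ≈ 69.3 m³/s

Direct runoff: 0.0, 30.0, 104.0, 65.0, 41.0, 26.0, 0.0 m³/s; ΣQ_DR = 266.0 m³/s, peak = 104.0 m³/s.
Runoff depth d = ΣQ_DR·Δt / A = 266.0 × 3600 / (63.8 km²) = 15.01 mm.
The 1-cm UH is the DRH scaled by (10 mm)/d, so U_p = 104.0 × 10/15.01 = 69.3 m³/s.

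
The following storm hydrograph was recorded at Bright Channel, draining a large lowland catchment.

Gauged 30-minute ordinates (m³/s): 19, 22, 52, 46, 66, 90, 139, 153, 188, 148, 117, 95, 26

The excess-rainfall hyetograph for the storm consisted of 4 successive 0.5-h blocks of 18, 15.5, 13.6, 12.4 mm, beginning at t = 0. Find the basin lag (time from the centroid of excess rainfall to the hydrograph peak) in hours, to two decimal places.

t_L ≈ 3.08 h

Centroid of excess rainfall: t_c = Σ P_i·t̄_i / ΣP_i = 0.9214 h (block centres at 0.25, 0.75, 1.25, 1.75 h).
Hydrograph peak occurs at t = 4 h, so basin lag t_L = 4 − 0.9214 = 3.08 h.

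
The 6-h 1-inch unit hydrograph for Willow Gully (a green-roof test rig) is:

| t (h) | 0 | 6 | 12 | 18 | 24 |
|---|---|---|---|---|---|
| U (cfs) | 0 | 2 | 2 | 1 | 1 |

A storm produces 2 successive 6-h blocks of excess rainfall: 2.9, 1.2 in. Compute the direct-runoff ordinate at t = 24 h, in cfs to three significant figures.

By discrete convolution, Q_j = Σ (P_i / 1 in) · U_{j−i}.
At t = 24 h (j=4): Q = (2.9/1)·1 + (1.2/1)·1 = 4.10 cfs.

Q ≈ 4.10 cfs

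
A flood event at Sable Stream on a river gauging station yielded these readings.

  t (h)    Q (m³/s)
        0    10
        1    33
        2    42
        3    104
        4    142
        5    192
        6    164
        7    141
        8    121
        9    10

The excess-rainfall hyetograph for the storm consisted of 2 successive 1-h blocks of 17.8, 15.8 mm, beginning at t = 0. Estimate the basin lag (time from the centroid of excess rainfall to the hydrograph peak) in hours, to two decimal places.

Centroid of excess rainfall: t_c = Σ P_i·t̄_i / ΣP_i = 0.9702 h (block centres at 0.5, 1.5 h).
Hydrograph peak occurs at t = 5 h, so basin lag t_L = 5 − 0.9702 = 4.03 h.

t_L ≈ 4.03 h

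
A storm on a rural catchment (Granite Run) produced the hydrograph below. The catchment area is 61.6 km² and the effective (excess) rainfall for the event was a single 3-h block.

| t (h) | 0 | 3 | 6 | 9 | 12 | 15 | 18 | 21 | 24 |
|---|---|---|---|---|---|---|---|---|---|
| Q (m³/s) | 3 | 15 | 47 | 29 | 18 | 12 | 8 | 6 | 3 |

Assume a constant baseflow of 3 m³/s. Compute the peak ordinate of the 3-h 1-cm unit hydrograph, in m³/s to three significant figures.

U_p ≈ 22.0 m³/s

Direct runoff: 0.0, 12.0, 44.0, 26.0, 15.0, 9.0, 5.0, 3.0, 0.0 m³/s; ΣQ_DR = 114.0 m³/s, peak = 44.0 m³/s.
Runoff depth d = ΣQ_DR·Δt / A = 114.0 × 10800 / (61.6 km²) = 19.99 mm.
The 1-cm UH is the DRH scaled by (10 mm)/d, so U_p = 44.0 × 10/19.99 = 22.0 m³/s.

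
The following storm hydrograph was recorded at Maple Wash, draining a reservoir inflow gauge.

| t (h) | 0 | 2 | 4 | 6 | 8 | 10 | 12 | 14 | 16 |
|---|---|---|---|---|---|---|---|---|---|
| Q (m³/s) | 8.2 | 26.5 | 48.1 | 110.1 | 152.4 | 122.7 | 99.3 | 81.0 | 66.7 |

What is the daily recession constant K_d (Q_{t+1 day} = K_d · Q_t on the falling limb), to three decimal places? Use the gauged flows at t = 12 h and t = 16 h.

K_d ≈ 0.092

Between t = 12 h and t = 16 h the flow falls from 99.3 to 66.7 m³/s over 2×2 h = 4 h.
Per-interval ratio K = (66.7/99.3)^(1/2) = 0.8196; K_d = K^(24/2) = 0.092.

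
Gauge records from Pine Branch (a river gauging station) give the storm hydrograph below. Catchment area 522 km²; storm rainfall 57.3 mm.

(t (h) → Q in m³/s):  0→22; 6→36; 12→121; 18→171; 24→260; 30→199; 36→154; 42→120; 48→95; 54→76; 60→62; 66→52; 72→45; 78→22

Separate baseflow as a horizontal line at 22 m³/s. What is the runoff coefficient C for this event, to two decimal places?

ΣQ_DR = 1127 m³/s; V = ΣQ_DR·Δt = 2.434 × 10^7 m³.
Runoff depth d = V / A = 46.63 mm.
C = d / P = 46.63 / 57.3 = 0.81.

C ≈ 0.81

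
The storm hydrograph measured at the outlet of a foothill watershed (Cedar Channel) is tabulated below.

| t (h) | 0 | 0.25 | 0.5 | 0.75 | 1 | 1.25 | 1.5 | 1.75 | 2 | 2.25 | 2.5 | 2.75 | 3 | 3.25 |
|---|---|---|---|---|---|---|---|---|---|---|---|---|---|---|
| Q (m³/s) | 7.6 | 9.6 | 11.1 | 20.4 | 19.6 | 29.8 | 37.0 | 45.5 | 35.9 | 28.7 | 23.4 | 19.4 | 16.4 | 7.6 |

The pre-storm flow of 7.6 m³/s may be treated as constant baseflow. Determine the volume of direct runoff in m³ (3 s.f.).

V ≈ 1.85 × 10^5 m³

Direct-runoff ordinates (Q − Q_b): 0.0, 2.0, 3.5, 12.8, 12.0, 22.2, 29.4, 37.9, 28.3, 21.1, 15.8, 11.8, 8.8, 0.0 m³/s.
ΣQ_DR = 205.6 m³/s.
With Δt = 0.25 h = 900 s, V = ΣQ_DR · Δt = 205.6 × 900 = 1.85 × 10^5 m³.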